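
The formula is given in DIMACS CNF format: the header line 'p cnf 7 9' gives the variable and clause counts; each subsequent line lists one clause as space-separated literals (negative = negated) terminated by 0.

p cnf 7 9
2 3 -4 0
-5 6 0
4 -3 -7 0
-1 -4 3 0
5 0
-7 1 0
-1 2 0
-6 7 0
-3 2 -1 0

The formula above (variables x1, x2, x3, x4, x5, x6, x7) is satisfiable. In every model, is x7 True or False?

True

Suppose x7 = False.
From the singleton clause (x5), x5 = True.
From the singleton clause (x6), x6 = True.
That conflicts with the unit clause (¬x6).
So every satisfying assignment has x7 = True.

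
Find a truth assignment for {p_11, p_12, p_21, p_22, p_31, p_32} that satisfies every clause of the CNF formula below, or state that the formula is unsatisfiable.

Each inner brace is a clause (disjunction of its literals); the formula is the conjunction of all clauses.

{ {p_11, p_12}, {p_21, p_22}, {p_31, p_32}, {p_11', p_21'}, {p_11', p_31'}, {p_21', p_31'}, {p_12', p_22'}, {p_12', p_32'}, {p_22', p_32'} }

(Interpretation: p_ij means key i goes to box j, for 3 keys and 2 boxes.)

Branch on p_11: set p_11 = 1.
(p_21') alone gives p_21 = 0.
(p_22) alone gives p_22 = 1.
(p_31') alone gives p_31 = 0.
(p_32) alone gives p_32 = 1.
That conflicts with the unit clause (p_32').
Backtrack on p_11: now try p_11 = 0.
(p_12) alone gives p_12 = 1.
(p_22') alone gives p_22 = 0.
(p_21) alone gives p_21 = 1.
(p_31') alone gives p_31 = 0.
(p_32) alone gives p_32 = 1.
That conflicts with the unit clause (p_32').
Either choice for p_11 ends in contradiction.

UNSATISFIABLE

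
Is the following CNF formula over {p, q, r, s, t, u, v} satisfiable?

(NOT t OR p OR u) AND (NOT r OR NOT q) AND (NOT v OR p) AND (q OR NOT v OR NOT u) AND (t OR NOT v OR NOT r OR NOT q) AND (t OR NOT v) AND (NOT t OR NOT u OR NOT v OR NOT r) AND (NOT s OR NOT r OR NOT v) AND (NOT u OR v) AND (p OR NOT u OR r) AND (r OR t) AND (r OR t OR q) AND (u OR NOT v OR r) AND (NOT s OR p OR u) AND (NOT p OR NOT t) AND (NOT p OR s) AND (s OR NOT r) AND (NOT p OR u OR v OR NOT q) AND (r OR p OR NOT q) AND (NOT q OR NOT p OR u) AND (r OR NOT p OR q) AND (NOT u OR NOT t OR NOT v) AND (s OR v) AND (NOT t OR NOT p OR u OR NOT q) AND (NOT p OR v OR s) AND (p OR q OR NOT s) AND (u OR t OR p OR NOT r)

Case r = true:
Unit clause (NOT q) forces q = false.
Unit clause (s) forces s = true.
Unit clause (NOT v) forces v = false.
Unit clause (NOT u) forces u = false.
Unit clause (p) forces p = true.
Unit clause (NOT t) forces t = false.
This assignment satisfies each clause.
A satisfying assignment: p=true,  q=false,  r=true,  s=true,  t=false,  u=false,  v=false.

Yes, satisfiable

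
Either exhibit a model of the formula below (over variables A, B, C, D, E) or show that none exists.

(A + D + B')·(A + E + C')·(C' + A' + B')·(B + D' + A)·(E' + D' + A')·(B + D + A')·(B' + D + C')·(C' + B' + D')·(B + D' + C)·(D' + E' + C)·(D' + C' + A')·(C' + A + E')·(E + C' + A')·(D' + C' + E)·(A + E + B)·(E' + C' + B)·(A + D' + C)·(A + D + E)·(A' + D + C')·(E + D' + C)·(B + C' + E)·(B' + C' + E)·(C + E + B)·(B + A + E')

Suppose A = 1.
Suppose C = 0.
Suppose E = 0.
The clause (D') is unit, so D = 0.
The clause (B) is unit, so B = 1.
Every clause now holds.

A ↦ 1, B ↦ 1, C ↦ 0, D ↦ 0, E ↦ 0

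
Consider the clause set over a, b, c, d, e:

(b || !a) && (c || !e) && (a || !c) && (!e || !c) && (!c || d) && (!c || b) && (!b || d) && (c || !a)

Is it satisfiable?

Yes, satisfiable

Branch on b: set b = true.
(d) alone gives d = true.
Branch on c: set c = true.
(a) alone gives a = true.
(!e) alone gives e = false.
Every clause now holds.
A satisfying assignment: a ↦ true, b ↦ true, c ↦ true, d ↦ true, e ↦ false.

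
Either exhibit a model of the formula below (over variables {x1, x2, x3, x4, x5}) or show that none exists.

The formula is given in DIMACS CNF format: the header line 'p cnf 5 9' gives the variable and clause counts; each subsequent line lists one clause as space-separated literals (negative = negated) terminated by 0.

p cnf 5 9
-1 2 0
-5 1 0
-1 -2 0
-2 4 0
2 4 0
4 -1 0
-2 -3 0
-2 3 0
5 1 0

Branch on x1: set x1 = False.
Unit clause (¬x5) forces x5 = False.
Now (x5) is unsatisfied and unit — conflict.
So x1 must be the other value — set x1 = True.
Unit clause (x2) forces x2 = True.
Now (¬x2) is unsatisfied and unit — conflict.
Both values of x1 lead to a conflict.

UNSATISFIABLE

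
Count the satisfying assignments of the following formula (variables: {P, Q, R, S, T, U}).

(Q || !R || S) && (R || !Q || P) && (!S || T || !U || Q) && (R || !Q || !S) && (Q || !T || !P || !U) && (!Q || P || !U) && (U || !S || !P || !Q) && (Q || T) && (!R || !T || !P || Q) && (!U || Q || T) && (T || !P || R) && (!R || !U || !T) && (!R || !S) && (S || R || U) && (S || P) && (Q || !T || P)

There are 2^6 = 64 truth assignments over (P, Q, R, S, T, U).
Split on R. With R = true, the clauses containing R are satisfied and !R drops from the rest; 3 of the 2^5 = 32 assignments to the other variables satisfy what remains.
With R = false, by the same count on the reduced clause set, 2 assignments work.
Total: 3 + 2 = 5.

5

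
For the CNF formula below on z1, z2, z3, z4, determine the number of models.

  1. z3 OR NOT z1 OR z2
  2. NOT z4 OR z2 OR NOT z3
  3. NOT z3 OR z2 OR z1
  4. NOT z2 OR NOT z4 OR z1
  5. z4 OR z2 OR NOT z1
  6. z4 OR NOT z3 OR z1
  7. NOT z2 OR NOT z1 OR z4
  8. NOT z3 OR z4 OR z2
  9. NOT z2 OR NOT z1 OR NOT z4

3

There are 2^4 = 16 truth assignments over (z1, z2, z3, z4).
Split on z4. With z4 = true, the clauses containing z4 are satisfied and NOT z4 drops from the rest; 1 of the 2^3 = 8 assignments to the other variables satisfy what remains.
With z4 = false, by the same count on the reduced clause set, 2 assignments work.
(One model: z1=F, z2=F, z3=F, z4=F.)
Total: 1 + 2 = 3.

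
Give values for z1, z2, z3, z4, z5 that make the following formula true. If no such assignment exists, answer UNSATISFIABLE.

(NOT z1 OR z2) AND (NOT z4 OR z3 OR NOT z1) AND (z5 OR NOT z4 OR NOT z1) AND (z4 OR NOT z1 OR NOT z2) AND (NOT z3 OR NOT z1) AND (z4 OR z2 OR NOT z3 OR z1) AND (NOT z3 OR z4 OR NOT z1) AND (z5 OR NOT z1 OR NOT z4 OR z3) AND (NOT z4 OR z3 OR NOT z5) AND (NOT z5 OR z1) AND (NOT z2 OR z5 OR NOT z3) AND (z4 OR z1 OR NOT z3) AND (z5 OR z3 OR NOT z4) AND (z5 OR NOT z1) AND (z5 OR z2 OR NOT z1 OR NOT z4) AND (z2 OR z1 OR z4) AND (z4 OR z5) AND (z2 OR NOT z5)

z1 ↦ false; z2 ↦ false; z3 ↦ true; z4 ↦ true; z5 ↦ false

Suppose z1 = false.
(NOT z5) alone gives z5 = false.
(z4) alone gives z4 = true.
(z3) alone gives z3 = true.
(NOT z2) alone gives z2 = false.
All clauses are satisfied.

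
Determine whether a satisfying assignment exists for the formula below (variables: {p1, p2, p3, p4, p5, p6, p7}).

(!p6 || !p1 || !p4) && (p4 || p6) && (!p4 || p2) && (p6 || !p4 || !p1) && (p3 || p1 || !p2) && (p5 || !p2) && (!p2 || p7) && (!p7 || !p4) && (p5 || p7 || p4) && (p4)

(p4) alone gives p4 = true.
(p2) alone gives p2 = true.
(p5) alone gives p5 = true.
(p7) alone gives p7 = true.
But (!p7) is also a unit clause — contradiction.
No assignment satisfies every clause.

No, unsatisfiable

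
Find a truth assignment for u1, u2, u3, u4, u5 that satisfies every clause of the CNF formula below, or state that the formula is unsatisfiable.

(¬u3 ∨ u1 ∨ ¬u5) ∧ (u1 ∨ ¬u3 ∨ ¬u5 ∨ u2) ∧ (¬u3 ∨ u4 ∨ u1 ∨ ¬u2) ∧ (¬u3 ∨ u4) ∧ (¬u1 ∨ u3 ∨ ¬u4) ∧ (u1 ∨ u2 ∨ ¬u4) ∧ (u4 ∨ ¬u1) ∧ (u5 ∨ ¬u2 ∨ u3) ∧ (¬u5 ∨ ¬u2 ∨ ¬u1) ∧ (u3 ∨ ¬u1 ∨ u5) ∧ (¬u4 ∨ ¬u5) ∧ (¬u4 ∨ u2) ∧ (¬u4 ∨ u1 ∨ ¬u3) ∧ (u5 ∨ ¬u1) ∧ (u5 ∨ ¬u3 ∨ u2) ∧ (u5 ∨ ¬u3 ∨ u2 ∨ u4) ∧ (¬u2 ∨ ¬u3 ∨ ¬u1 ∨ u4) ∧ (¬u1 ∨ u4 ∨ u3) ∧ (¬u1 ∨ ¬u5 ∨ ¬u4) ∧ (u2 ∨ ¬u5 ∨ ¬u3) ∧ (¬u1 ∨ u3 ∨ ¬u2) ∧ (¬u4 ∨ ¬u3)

Suppose u3 = False.
Suppose u1 = False.
Suppose u2 = True.
From the singleton clause (u5), u5 = True.
From the singleton clause (¬u4), u4 = False.
Every clause now holds.

u1=False, u2=True, u3=False, u4=False, u5=True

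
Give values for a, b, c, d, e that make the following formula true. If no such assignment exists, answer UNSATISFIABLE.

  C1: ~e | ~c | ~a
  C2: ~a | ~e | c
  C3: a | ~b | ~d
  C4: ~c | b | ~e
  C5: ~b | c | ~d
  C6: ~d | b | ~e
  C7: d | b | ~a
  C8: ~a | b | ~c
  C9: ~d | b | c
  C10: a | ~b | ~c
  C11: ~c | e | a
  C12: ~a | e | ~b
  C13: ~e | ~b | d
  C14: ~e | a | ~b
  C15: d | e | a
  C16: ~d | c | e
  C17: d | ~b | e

Try e = 1.
Try c = 0.
From the singleton clause (~a), a = 0.
From the singleton clause (~b), b = 0.
From the singleton clause (~d), d = 0.
This assignment satisfies each clause.

a=0, b=0, c=0, d=0, e=1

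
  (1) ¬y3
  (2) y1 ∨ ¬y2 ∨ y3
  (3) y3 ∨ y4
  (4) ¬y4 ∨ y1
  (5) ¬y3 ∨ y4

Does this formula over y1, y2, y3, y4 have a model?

Yes, satisfiable

The clause (¬y3) is unit, so y3 = False.
The clause (y4) is unit, so y4 = True.
The clause (y1) is unit, so y1 = True.
Every clause is now satisfied; y2 is unconstrained.
A satisfying assignment: y1 ↦ True; y2 ↦ False; y3 ↦ False; y4 ↦ True.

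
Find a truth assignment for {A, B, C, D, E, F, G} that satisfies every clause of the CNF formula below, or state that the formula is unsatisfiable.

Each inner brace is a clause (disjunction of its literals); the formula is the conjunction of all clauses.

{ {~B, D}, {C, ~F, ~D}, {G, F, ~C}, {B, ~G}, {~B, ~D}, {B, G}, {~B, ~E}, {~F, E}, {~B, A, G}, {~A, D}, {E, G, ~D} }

Case B = 0:
(~G) alone gives G = 0.
That conflicts with the unit clause (G).
Undo B and try B = 1.
(D) alone gives D = 1.
That conflicts with the unit clause (~D).
Either choice for B ends in contradiction.

UNSATISFIABLE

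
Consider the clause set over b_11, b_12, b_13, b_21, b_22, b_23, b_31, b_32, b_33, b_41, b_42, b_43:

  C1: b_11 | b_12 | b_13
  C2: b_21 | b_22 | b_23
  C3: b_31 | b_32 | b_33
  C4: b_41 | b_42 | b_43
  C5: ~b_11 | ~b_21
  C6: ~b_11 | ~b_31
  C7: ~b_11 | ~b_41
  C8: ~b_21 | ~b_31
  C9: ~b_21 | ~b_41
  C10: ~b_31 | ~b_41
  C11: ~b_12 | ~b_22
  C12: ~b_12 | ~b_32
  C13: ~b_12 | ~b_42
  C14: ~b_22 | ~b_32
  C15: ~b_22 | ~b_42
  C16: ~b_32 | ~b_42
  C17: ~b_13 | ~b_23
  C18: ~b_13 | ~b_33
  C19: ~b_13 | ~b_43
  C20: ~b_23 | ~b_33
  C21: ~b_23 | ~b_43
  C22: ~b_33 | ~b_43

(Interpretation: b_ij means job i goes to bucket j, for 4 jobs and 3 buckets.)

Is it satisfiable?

Try b_11 = 0.
Try b_12 = 1.
Unit clause (~b_22) forces b_22 = 0.
Unit clause (~b_32) forces b_32 = 0.
Unit clause (~b_42) forces b_42 = 0.
Try b_21 = 1.
Unit clause (~b_31) forces b_31 = 0.
Unit clause (b_33) forces b_33 = 1.
Unit clause (~b_41) forces b_41 = 0.
Unit clause (b_43) forces b_43 = 1.
That conflicts with the unit clause (~b_43).
Backtrack on b_21: now try b_21 = 0.
Unit clause (b_23) forces b_23 = 1.
Unit clause (~b_13) forces b_13 = 0.
Unit clause (~b_33) forces b_33 = 0.
Unit clause (b_31) forces b_31 = 1.
Unit clause (~b_41) forces b_41 = 0.
Unit clause (b_43) forces b_43 = 1.
That conflicts with the unit clause (~b_43).
Either choice for b_21 ends in contradiction.
Backtrack on b_12: now try b_12 = 0.
Unit clause (b_13) forces b_13 = 1.
Unit clause (~b_23) forces b_23 = 0.
Unit clause (~b_33) forces b_33 = 0.
Unit clause (~b_43) forces b_43 = 0.
Try b_21 = 1.
Unit clause (~b_31) forces b_31 = 0.
Unit clause (b_32) forces b_32 = 1.
Unit clause (~b_41) forces b_41 = 0.
Unit clause (b_42) forces b_42 = 1.
That conflicts with the unit clause (~b_42).
Backtrack on b_21: now try b_21 = 0.
Unit clause (b_22) forces b_22 = 1.
Unit clause (~b_32) forces b_32 = 0.
Unit clause (b_31) forces b_31 = 1.
Unit clause (~b_41) forces b_41 = 0.
Unit clause (b_42) forces b_42 = 1.
That conflicts with the unit clause (~b_42).
Either choice for b_21 ends in contradiction.
Either choice for b_12 ends in contradiction.
Backtrack on b_11: now try b_11 = 1.
Unit clause (~b_21) forces b_21 = 0.
Unit clause (~b_31) forces b_31 = 0.
Unit clause (~b_41) forces b_41 = 0.
Try b_22 = 1.
Unit clause (~b_12) forces b_12 = 0.
Unit clause (~b_32) forces b_32 = 0.
Unit clause (b_33) forces b_33 = 1.
Unit clause (~b_42) forces b_42 = 0.
Unit clause (b_43) forces b_43 = 1.
That conflicts with the unit clause (~b_43).
Backtrack on b_22: now try b_22 = 0.
Unit clause (b_23) forces b_23 = 1.
Unit clause (~b_13) forces b_13 = 0.
Unit clause (~b_33) forces b_33 = 0.
Unit clause (b_32) forces b_32 = 1.
Unit clause (~b_12) forces b_12 = 0.
Unit clause (~b_42) forces b_42 = 0.
Unit clause (b_43) forces b_43 = 1.
That conflicts with the unit clause (~b_43).
Either choice for b_22 ends in contradiction.
Either choice for b_11 ends in contradiction.
No assignment satisfies every clause.

Unsatisfiable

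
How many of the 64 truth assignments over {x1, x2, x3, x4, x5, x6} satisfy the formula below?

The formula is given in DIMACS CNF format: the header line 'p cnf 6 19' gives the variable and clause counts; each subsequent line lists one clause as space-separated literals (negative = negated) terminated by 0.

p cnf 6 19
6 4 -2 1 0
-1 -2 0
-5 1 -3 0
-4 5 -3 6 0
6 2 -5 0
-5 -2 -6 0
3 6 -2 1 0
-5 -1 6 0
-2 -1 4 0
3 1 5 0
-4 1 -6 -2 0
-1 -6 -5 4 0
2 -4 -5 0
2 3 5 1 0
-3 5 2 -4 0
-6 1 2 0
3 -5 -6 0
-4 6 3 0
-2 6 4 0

7

There are 2^6 = 64 truth assignments over (x1, x2, x3, x4, x5, x6).
Split on x1. With x1 = True, the clauses containing x1 are satisfied and ¬x1 drops from the rest; 5 of the 2^5 = 32 assignments to the other variables satisfy what remains.
With x1 = False, by the same count on the reduced clause set, 2 assignments work.
Total: 5 + 2 = 7.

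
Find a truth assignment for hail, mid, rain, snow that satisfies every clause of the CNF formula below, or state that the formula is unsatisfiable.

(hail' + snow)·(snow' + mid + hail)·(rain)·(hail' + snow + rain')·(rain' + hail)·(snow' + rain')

Unit clause (rain) forces rain = 1.
Unit clause (hail) forces hail = 1.
Unit clause (snow) forces snow = 1.
But (snow') is also a unit clause — contradiction.

UNSATISFIABLE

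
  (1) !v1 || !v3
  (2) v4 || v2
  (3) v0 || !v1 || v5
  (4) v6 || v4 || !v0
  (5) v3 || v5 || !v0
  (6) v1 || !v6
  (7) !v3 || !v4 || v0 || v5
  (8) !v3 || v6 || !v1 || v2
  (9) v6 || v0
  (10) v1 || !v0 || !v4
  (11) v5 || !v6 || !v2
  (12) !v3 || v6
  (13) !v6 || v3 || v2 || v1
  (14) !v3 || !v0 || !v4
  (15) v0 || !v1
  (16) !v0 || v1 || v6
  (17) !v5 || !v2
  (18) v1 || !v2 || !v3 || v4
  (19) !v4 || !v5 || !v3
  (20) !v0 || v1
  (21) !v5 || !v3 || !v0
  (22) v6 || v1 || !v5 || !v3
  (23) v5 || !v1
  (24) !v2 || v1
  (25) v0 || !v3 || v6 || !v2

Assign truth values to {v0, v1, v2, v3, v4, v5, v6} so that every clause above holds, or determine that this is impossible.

Case v1 = true:
The clause (!v3) is unit, so v3 = false.
The clause (v0) is unit, so v0 = true.
The clause (v5) is unit, so v5 = true.
The clause (!v2) is unit, so v2 = false.
The clause (v4) is unit, so v4 = true.
All clauses hold; v6 can take either value.

v0 ↦ true; v1 ↦ true; v2 ↦ false; v3 ↦ false; v4 ↦ true; v5 ↦ true; v6 ↦ false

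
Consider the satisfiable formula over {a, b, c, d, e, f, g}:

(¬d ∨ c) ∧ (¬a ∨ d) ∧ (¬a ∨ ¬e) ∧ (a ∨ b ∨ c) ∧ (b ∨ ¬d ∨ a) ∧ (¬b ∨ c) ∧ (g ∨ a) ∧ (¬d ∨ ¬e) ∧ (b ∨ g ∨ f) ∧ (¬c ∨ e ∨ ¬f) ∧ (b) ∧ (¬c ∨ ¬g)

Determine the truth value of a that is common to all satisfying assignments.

True

Suppose a = False.
(g) alone gives g = True.
(b) alone gives b = True.
(c) alone gives c = True.
That conflicts with the unit clause (¬c).
So every satisfying assignment has a = True.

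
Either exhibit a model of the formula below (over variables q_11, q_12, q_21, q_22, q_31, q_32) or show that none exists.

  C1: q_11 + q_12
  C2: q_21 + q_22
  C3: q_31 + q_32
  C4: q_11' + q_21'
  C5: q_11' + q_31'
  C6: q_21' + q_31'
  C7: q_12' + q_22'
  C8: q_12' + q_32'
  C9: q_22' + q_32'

Try q_11 = 1.
The clause (q_21') is unit, so q_21 = 0.
The clause (q_22) is unit, so q_22 = 1.
The clause (q_31') is unit, so q_31 = 0.
The clause (q_32) is unit, so q_32 = 1.
That conflicts with the unit clause (q_32').
So q_11 must be the other value — set q_11 = 0.
The clause (q_12) is unit, so q_12 = 1.
The clause (q_22') is unit, so q_22 = 0.
The clause (q_21) is unit, so q_21 = 1.
The clause (q_31') is unit, so q_31 = 0.
The clause (q_32) is unit, so q_32 = 1.
That conflicts with the unit clause (q_32').
Neither q_11 = 1 nor q_11 = 0 works.

UNSATISFIABLE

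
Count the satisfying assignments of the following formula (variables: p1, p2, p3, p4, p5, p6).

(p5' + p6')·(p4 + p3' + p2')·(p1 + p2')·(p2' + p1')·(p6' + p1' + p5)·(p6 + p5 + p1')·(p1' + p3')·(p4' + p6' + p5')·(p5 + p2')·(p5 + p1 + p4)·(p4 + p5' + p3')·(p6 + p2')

There are 2^6 = 64 truth assignments over (p1, p2, p3, p4, p5, p6).
Split on p1. With p1 = 1, the clauses containing p1 are satisfied and p1' drops from the rest; 2 of the 2^5 = 32 assignments to the other variables satisfy what remains.
With p1 = 0, by the same count on the reduced clause set, 7 assignments work.
Total: 2 + 7 = 9.

9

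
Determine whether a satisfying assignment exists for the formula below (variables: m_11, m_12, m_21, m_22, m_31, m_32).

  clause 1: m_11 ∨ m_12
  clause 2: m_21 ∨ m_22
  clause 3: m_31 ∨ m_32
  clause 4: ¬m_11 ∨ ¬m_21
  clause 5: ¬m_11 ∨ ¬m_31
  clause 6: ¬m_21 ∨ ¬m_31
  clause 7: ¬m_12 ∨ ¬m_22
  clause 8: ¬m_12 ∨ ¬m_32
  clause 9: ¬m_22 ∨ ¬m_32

Branch on m_11: set m_11 = True.
Unit clause (¬m_21) forces m_21 = False.
Unit clause (m_22) forces m_22 = True.
Unit clause (¬m_31) forces m_31 = False.
Unit clause (m_32) forces m_32 = True.
That conflicts with the unit clause (¬m_32).
That branch fails; take m_11 = False instead.
Unit clause (m_12) forces m_12 = True.
Unit clause (¬m_22) forces m_22 = False.
Unit clause (m_21) forces m_21 = True.
Unit clause (¬m_31) forces m_31 = False.
Unit clause (m_32) forces m_32 = True.
That conflicts with the unit clause (¬m_32).
Both values of m_11 lead to a conflict.
No assignment satisfies every clause.

Unsatisfiable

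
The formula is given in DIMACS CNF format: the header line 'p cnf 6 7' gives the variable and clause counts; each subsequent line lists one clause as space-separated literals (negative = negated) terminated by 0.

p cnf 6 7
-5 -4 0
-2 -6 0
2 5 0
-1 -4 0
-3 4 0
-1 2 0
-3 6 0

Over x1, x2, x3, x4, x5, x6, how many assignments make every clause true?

7

There are 2^6 = 64 truth assignments over (x1, x2, x3, x4, x5, x6).
Split on x4. With x4 = True, the clauses containing x4 are satisfied and ¬x4 drops from the rest; 1 of the 2^5 = 32 assignments to the other variables satisfy what remains.
With x4 = False, by the same count on the reduced clause set, 6 assignments work.
Total: 1 + 6 = 7.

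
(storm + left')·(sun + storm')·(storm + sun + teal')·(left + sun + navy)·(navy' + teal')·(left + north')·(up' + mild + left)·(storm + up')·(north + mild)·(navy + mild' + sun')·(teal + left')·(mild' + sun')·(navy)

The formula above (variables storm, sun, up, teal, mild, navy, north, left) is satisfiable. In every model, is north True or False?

Suppose north = 1.
The clause (left) is unit, so left = 1.
The clause (storm) is unit, so storm = 1.
The clause (sun) is unit, so sun = 1.
The clause (teal) is unit, so teal = 1.
The clause (navy') is unit, so navy = 0.
That conflicts with the unit clause (navy).
So every satisfying assignment has north = False.

False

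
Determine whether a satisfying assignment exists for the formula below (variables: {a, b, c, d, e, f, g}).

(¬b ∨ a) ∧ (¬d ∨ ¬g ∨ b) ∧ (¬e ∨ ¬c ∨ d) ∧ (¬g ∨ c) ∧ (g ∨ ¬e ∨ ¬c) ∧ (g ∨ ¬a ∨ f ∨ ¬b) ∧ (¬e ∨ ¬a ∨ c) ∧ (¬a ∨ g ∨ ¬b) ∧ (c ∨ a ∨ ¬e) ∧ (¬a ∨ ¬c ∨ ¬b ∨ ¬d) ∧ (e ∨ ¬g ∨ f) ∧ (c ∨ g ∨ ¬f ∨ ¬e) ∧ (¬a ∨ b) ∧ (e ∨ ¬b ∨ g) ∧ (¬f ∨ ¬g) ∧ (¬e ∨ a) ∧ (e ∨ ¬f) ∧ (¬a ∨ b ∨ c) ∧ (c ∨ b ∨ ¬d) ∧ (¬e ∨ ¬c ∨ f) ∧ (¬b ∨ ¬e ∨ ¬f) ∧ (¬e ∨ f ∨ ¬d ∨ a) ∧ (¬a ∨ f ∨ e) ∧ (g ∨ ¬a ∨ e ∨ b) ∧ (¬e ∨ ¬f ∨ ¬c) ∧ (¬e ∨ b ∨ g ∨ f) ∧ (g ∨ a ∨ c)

Yes, satisfiable

Branch on b: set b = False.
The clause (¬a) is unit, so a = False.
The clause (¬e) is unit, so e = False.
The clause (¬f) is unit, so f = False.
The clause (¬g) is unit, so g = False.
The clause (c) is unit, so c = True.
Every clause is now satisfied; d is unconstrained.
A satisfying assignment: a: False, b: False, c: True, d: True, e: False, f: False, g: False.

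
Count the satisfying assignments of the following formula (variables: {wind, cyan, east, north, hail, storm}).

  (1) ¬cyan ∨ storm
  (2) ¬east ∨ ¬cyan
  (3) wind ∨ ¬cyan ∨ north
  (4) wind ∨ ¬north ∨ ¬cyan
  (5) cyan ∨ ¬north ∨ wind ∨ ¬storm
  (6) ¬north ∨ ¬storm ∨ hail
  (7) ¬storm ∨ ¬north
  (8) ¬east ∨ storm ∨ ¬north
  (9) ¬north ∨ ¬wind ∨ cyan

20

There are 2^6 = 64 truth assignments over (wind, cyan, east, north, hail, storm).
Split on storm. With storm = True, the clauses containing storm are satisfied and ¬storm drops from the rest; 10 of the 2^5 = 32 assignments to the other variables satisfy what remains.
With storm = False, by the same count on the reduced clause set, 10 assignments work.
(One model: wind=F, cyan=F, east=F, north=F, hail=F, storm=F.)
Total: 10 + 10 = 20.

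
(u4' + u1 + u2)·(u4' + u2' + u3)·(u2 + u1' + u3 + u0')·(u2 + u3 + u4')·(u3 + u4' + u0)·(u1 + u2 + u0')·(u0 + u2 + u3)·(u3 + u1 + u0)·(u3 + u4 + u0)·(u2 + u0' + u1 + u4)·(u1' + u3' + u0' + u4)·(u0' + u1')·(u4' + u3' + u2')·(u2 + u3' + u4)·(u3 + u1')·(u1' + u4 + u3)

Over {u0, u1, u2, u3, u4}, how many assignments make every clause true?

5

There are 2^5 = 32 truth assignments over (u0, u1, u2, u3, u4).
Split on u3. With u3 = 1, the clauses containing u3 are satisfied and u3' drops from the rest; 4 of the 2^4 = 16 assignments to the other variables satisfy what remains.
With u3 = 0, by the same count on the reduced clause set, 1 assignment works.
Total: 4 + 1 = 5.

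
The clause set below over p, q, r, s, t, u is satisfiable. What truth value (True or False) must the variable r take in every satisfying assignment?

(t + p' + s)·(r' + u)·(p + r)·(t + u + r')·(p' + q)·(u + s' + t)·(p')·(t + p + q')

Suppose r = 0.
(p) alone gives p = 1.
Now (p') is unsatisfied and unit — conflict.
So every satisfying assignment has r = True.

True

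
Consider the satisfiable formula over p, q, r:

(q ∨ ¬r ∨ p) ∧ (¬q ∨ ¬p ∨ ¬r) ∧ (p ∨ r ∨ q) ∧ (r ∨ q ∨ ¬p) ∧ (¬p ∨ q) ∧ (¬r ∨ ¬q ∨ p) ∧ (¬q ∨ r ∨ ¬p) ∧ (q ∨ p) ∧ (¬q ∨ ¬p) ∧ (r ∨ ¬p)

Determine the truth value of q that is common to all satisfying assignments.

True

Suppose q = False.
From the singleton clause (¬p), p = False.
But (p) is also a unit clause — contradiction.
So every satisfying assignment has q = True.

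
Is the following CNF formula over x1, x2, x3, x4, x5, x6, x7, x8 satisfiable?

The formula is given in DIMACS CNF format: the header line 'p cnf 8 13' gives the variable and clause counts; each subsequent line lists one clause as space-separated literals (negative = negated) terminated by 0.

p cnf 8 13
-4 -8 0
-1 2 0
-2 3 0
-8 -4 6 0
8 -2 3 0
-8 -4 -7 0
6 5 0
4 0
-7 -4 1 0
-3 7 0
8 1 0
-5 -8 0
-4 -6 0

Satisfiable

(x4) alone gives x4 = True.
(¬x8) alone gives x8 = False.
(x1) alone gives x1 = True.
(x2) alone gives x2 = True.
(x3) alone gives x3 = True.
(x7) alone gives x7 = True.
(¬x6) alone gives x6 = False.
(x5) alone gives x5 = True.
All clauses are satisfied.
A satisfying assignment: x1 ↦ True; x2 ↦ True; x3 ↦ True; x4 ↦ True; x5 ↦ True; x6 ↦ False; x7 ↦ True; x8 ↦ False.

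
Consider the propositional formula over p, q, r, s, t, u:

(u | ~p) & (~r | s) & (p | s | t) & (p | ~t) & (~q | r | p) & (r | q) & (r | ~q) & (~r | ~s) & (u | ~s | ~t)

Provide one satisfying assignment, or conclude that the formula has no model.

Suppose u = 1.
Suppose r = 0.
The clause (q) is unit, so q = 1.
Now (~q) is unsatisfied and unit — conflict.
Undo r and try r = 1.
The clause (s) is unit, so s = 1.
Now (~s) is unsatisfied and unit — conflict.
Either choice for r ends in contradiction.
Undo u and try u = 0.
The clause (~p) is unit, so p = 0.
The clause (~t) is unit, so t = 0.
The clause (s) is unit, so s = 1.
The clause (~r) is unit, so r = 0.
The clause (~q) is unit, so q = 0.
Now (q) is unsatisfied and unit — conflict.
Either choice for u ends in contradiction.

UNSATISFIABLE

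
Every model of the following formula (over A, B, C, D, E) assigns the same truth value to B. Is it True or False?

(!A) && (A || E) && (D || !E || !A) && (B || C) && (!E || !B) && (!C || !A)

False

Suppose B = true.
(!A) alone gives A = false.
(E) alone gives E = true.
That conflicts with the unit clause (!E).
So every satisfying assignment has B = False.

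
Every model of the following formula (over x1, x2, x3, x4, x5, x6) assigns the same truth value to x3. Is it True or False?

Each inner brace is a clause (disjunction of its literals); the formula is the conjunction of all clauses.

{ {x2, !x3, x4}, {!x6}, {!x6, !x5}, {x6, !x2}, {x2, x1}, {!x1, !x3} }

Suppose x3 = true.
Unit clause (!x6) forces x6 = false.
Unit clause (!x2) forces x2 = false.
Unit clause (x4) forces x4 = true.
Unit clause (x1) forces x1 = true.
That conflicts with the unit clause (!x1).
So every satisfying assignment has x3 = False.

False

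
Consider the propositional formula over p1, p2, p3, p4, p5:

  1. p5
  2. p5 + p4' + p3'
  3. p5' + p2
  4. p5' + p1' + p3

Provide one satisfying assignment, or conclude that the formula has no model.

p1=1,  p2=1,  p3=1,  p4=0,  p5=1

The clause (p5) is unit, so p5 = 1.
The clause (p2) is unit, so p2 = 1.
Try p1 = 1.
The clause (p3) is unit, so p3 = 1.
No clause remains; p4 is free.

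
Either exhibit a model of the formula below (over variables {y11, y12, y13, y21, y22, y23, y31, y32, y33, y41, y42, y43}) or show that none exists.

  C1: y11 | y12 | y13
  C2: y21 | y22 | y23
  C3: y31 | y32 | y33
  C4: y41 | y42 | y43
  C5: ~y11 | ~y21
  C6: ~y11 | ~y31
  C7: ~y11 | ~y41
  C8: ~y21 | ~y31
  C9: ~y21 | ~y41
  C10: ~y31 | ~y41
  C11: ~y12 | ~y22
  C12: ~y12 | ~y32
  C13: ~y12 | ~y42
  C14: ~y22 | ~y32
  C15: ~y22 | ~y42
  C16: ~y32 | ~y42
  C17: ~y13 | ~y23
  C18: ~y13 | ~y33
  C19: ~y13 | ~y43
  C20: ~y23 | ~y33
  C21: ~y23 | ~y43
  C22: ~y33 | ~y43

UNSATISFIABLE

Suppose y11 = 0.
Suppose y12 = 1.
From the singleton clause (~y22), y22 = 0.
From the singleton clause (~y32), y32 = 0.
From the singleton clause (~y42), y42 = 0.
Suppose y21 = 1.
From the singleton clause (~y31), y31 = 0.
From the singleton clause (y33), y33 = 1.
From the singleton clause (~y41), y41 = 0.
From the singleton clause (y43), y43 = 1.
But (~y43) is also a unit clause — contradiction.
Backtrack on y21: now try y21 = 0.
From the singleton clause (y23), y23 = 1.
From the singleton clause (~y13), y13 = 0.
From the singleton clause (~y33), y33 = 0.
From the singleton clause (y31), y31 = 1.
From the singleton clause (~y41), y41 = 0.
From the singleton clause (y43), y43 = 1.
But (~y43) is also a unit clause — contradiction.
Neither y21 = 1 nor y21 = 0 works.
Backtrack on y12: now try y12 = 0.
From the singleton clause (y13), y13 = 1.
From the singleton clause (~y23), y23 = 0.
From the singleton clause (~y33), y33 = 0.
From the singleton clause (~y43), y43 = 0.
Suppose y21 = 1.
From the singleton clause (~y31), y31 = 0.
From the singleton clause (y32), y32 = 1.
From the singleton clause (~y41), y41 = 0.
From the singleton clause (y42), y42 = 1.
But (~y42) is also a unit clause — contradiction.
Backtrack on y21: now try y21 = 0.
From the singleton clause (y22), y22 = 1.
From the singleton clause (~y32), y32 = 0.
From the singleton clause (y31), y31 = 1.
From the singleton clause (~y41), y41 = 0.
From the singleton clause (y42), y42 = 1.
But (~y42) is also a unit clause — contradiction.
Neither y21 = 1 nor y21 = 0 works.
Neither y12 = 1 nor y12 = 0 works.
Backtrack on y11: now try y11 = 1.
From the singleton clause (~y21), y21 = 0.
From the singleton clause (~y31), y31 = 0.
From the singleton clause (~y41), y41 = 0.
Suppose y22 = 1.
From the singleton clause (~y12), y12 = 0.
From the singleton clause (~y32), y32 = 0.
From the singleton clause (y33), y33 = 1.
From the singleton clause (~y42), y42 = 0.
From the singleton clause (y43), y43 = 1.
But (~y43) is also a unit clause — contradiction.
Backtrack on y22: now try y22 = 0.
From the singleton clause (y23), y23 = 1.
From the singleton clause (~y13), y13 = 0.
From the singleton clause (~y33), y33 = 0.
From the singleton clause (y32), y32 = 1.
From the singleton clause (~y12), y12 = 0.
From the singleton clause (~y42), y42 = 0.
From the singleton clause (y43), y43 = 1.
But (~y43) is also a unit clause — contradiction.
Neither y22 = 1 nor y22 = 0 works.
Neither y11 = 1 nor y11 = 0 works.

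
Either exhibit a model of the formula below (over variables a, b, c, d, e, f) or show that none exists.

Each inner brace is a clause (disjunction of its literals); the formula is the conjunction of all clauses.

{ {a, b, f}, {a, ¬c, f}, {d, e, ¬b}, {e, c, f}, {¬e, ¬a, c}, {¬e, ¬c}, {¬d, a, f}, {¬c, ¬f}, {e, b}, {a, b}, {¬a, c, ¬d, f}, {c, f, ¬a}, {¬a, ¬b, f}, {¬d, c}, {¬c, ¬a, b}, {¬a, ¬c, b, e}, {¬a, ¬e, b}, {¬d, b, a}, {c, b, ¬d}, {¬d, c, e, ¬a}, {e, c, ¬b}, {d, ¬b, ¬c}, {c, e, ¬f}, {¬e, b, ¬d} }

a: False; b: True; c: False; d: False; e: True; f: False

Suppose e = True.
(¬c) alone gives c = False.
(¬a) alone gives a = False.
(b) alone gives b = True.
(¬d) alone gives d = False.
No clause remains; f is free.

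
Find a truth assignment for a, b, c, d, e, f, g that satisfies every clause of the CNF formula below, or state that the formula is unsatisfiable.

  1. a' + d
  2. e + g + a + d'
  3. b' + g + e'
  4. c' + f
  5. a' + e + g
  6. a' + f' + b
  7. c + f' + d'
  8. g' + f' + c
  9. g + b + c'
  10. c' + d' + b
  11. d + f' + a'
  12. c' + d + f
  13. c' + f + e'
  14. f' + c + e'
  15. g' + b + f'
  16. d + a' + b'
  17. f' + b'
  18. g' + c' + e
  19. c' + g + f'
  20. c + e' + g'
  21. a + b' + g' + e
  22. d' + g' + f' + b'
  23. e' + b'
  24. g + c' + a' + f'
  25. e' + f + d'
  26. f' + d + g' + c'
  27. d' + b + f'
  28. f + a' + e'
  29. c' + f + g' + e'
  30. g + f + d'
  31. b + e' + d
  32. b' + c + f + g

a=1, b=1, c=0, d=1, e=0, f=0, g=1

Case a = 1:
From the singleton clause (d), d = 1.
Case c = 0:
From the singleton clause (f'), f = 0.
From the singleton clause (e'), e = 0.
From the singleton clause (g), g = 1.
All clauses hold; b can take either value.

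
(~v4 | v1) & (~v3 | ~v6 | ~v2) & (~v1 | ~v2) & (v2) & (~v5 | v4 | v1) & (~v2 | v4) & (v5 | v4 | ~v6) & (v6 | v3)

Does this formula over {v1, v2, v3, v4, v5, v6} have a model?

Unit clause (v2) forces v2 = 1.
Unit clause (~v1) forces v1 = 0.
Unit clause (~v4) forces v4 = 0.
But (v4) is also a unit clause — contradiction.
No assignment satisfies every clause.

Unsatisfiable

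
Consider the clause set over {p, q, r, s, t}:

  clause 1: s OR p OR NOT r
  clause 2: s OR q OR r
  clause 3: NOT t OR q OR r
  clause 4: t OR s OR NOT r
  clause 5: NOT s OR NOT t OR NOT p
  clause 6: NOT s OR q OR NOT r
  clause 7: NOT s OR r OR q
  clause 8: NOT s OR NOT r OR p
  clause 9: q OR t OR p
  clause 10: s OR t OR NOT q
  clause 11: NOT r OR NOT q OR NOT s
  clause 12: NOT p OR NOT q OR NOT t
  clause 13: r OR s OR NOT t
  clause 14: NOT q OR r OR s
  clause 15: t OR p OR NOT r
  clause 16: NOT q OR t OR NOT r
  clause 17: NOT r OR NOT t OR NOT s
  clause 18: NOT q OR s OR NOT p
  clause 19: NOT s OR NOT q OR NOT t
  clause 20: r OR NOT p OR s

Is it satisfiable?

Try s = true.
Try t = false.
Try q = true.
From the singleton clause (NOT r), r = false.
All clauses hold; p can take either value.
A satisfying assignment: p=true, q=true, r=false, s=true, t=false.

Yes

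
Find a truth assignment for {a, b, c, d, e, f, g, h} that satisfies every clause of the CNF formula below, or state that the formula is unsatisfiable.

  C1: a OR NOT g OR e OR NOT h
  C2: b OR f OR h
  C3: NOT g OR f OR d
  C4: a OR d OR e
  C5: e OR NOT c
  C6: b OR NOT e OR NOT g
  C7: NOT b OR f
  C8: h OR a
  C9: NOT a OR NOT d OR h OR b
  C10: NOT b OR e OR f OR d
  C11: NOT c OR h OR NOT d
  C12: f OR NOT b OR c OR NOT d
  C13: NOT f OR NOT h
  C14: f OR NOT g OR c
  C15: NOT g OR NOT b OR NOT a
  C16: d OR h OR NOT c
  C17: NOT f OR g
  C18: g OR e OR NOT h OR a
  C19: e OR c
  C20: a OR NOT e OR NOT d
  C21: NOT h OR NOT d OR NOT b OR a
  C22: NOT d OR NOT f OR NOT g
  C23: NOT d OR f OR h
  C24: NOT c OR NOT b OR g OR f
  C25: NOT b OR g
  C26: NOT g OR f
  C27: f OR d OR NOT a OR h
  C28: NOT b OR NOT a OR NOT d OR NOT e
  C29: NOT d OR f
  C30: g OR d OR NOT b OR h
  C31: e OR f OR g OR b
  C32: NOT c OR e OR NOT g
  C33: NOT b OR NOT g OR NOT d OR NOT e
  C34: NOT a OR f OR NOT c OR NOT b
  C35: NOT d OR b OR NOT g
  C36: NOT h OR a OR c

a ↦ false,  b ↦ false,  c ↦ true,  d ↦ false,  e ↦ true,  f ↦ false,  g ↦ false,  h ↦ true

Try e = true.
Try b = false.
Unit clause (NOT g) forces g = false.
Unit clause (NOT f) forces f = false.
Unit clause (h) forces h = true.
Unit clause (NOT d) forces d = false.
Try a = false.
Unit clause (c) forces c = true.
All clauses are satisfied.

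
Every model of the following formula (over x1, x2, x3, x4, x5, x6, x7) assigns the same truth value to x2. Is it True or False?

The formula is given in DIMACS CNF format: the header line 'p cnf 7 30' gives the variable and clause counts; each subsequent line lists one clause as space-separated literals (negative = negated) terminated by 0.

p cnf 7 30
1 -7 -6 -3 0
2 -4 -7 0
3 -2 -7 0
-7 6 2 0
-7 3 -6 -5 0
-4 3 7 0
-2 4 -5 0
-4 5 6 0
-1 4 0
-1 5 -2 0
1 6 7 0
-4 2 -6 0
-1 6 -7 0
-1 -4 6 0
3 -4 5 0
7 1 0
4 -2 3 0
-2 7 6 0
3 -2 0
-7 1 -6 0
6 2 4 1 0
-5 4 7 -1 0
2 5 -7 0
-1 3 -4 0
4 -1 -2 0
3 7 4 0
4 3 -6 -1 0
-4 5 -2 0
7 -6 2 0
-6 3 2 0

Suppose x2 = False.
Branch on x4: set x4 = False.
Unit clause (¬x1) forces x1 = False.
Unit clause (x7) forces x7 = True.
Unit clause (x6) forces x6 = True.
But (¬x6) is also a unit clause — contradiction.
So x4 must be the other value — set x4 = True.
Unit clause (¬x7) forces x7 = False.
Unit clause (x3) forces x3 = True.
Unit clause (¬x6) forces x6 = False.
Unit clause (x5) forces x5 = True.
Unit clause (x1) forces x1 = True.
But (¬x1) is also a unit clause — contradiction.
Both values of x4 lead to a conflict.
So every satisfying assignment has x2 = True.

True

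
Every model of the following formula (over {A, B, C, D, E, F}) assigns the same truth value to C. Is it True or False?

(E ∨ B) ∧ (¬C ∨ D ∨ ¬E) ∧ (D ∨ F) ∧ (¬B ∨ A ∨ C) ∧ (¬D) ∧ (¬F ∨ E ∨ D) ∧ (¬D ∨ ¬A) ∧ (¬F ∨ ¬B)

Suppose C = True.
The clause (¬D) is unit, so D = False.
The clause (¬E) is unit, so E = False.
The clause (B) is unit, so B = True.
The clause (F) is unit, so F = True.
But (¬F) is also a unit clause — contradiction.
So every satisfying assignment has C = False.

False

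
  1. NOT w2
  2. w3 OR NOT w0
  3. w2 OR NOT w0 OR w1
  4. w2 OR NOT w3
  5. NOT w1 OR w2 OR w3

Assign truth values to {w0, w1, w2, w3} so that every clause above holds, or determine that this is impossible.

w0 ↦ false; w1 ↦ false; w2 ↦ false; w3 ↦ false

(NOT w2) alone gives w2 = false.
(NOT w3) alone gives w3 = false.
(NOT w0) alone gives w0 = false.
(NOT w1) alone gives w1 = false.
This assignment satisfies each clause.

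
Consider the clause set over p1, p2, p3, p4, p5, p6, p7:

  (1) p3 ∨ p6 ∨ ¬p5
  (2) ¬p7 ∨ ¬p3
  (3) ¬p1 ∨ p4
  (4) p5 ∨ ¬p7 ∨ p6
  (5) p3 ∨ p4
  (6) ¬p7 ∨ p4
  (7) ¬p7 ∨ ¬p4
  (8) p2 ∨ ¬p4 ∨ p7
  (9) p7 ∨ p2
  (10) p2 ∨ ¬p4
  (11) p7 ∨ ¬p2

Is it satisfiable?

Suppose p7 = False.
The clause (p2) is unit, so p2 = True.
Now (¬p2) is unsatisfied and unit — conflict.
Backtrack on p7: now try p7 = True.
The clause (¬p3) is unit, so p3 = False.
The clause (p4) is unit, so p4 = True.
Now (¬p4) is unsatisfied and unit — conflict.
Either choice for p7 ends in contradiction.
No assignment satisfies every clause.

No, unsatisfiable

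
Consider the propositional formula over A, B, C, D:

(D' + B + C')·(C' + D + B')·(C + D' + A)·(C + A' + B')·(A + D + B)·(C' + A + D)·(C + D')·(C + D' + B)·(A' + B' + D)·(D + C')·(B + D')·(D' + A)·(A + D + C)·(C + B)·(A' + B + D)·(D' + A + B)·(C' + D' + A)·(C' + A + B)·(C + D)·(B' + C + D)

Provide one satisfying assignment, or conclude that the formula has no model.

A ↦ 1; B ↦ 1; C ↦ 1; D ↦ 1

Try C = 1.
From the singleton clause (D), D = 1.
From the singleton clause (B), B = 1.
From the singleton clause (A), A = 1.
Every clause now holds.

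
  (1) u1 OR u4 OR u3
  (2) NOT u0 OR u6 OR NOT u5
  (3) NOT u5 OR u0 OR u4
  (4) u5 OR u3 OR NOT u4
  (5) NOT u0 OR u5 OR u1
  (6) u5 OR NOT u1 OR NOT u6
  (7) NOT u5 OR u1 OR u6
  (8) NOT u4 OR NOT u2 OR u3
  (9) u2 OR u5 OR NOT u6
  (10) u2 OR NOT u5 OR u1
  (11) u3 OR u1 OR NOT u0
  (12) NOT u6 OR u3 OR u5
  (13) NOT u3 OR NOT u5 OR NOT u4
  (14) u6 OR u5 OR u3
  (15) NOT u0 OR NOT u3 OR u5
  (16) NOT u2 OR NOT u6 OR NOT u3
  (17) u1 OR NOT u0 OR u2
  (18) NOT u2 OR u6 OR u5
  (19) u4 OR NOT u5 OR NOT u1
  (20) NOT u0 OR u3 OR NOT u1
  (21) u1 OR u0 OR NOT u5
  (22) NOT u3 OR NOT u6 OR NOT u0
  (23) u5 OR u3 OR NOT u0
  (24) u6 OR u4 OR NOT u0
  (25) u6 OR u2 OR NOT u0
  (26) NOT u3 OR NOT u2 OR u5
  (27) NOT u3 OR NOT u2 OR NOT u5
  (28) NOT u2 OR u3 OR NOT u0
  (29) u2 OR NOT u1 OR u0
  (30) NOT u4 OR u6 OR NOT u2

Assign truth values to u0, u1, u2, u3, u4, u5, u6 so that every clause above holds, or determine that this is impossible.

u0: false, u1: false, u2: false, u3: true, u4: true, u5: false, u6: false

Try u1 = false.
Try u4 = true.
Try u5 = false.
From the singleton clause (u3), u3 = true.
From the singleton clause (NOT u0), u0 = false.
From the singleton clause (NOT u2), u2 = false.
From the singleton clause (NOT u6), u6 = false.
This assignment satisfies each clause.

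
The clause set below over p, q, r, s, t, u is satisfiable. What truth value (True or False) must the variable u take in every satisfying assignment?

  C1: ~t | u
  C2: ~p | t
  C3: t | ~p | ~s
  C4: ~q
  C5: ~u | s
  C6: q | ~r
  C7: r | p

True

Suppose u = 0.
From the singleton clause (~t), t = 0.
From the singleton clause (~p), p = 0.
From the singleton clause (~q), q = 0.
From the singleton clause (~r), r = 0.
That conflicts with the unit clause (r).
So every satisfying assignment has u = True.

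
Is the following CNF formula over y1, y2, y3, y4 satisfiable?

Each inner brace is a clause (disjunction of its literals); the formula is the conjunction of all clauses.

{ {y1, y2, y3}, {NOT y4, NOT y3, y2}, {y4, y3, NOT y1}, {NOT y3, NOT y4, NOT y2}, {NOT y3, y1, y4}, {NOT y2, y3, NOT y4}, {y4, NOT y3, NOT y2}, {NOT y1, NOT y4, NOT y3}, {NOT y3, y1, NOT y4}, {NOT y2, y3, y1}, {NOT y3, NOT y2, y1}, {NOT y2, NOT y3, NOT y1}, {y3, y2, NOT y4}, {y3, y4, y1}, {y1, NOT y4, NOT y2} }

Branch on y1: set y1 = true.
Branch on y4: set y4 = false.
From the singleton clause (y3), y3 = true.
From the singleton clause (NOT y2), y2 = false.
All clauses are satisfied.
A satisfying assignment: y1=true; y2=false; y3=true; y4=false.

Yes, satisfiable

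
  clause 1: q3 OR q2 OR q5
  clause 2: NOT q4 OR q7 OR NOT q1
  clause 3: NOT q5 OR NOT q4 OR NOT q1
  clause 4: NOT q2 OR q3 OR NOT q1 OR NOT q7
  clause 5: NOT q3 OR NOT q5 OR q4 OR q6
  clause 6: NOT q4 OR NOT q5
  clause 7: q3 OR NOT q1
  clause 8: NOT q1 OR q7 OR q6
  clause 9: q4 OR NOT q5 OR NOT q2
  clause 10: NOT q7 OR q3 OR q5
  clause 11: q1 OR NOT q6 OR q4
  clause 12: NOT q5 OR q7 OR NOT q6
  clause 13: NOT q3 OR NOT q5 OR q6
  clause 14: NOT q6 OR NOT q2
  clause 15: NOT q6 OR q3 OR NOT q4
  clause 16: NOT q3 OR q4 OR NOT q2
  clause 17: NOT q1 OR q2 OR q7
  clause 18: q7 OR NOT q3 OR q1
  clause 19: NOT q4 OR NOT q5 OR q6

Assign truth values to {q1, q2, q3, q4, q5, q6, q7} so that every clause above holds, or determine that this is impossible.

Suppose q4 = true.
From the singleton clause (NOT q5), q5 = false.
Suppose q3 = true.
Suppose q7 = true.
Suppose q6 = true.
From the singleton clause (NOT q2), q2 = false.
All clauses hold; q1 can take either value.

q1=false,  q2=false,  q3=true,  q4=true,  q5=false,  q6=true,  q7=true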